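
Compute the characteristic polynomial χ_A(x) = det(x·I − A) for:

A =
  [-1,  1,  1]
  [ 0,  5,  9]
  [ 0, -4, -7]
x^3 + 3*x^2 + 3*x + 1

Expanding det(x·I − A) (e.g. by cofactor expansion or by noting that A is similar to its Jordan form J, which has the same characteristic polynomial as A) gives
  χ_A(x) = x^3 + 3*x^2 + 3*x + 1
which factors as (x + 1)^3. The eigenvalues (with algebraic multiplicities) are λ = -1 with multiplicity 3.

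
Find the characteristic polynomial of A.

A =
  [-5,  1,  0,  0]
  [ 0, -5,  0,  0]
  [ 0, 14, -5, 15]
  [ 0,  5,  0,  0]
x^4 + 15*x^3 + 75*x^2 + 125*x

Expanding det(x·I − A) (e.g. by cofactor expansion or by noting that A is similar to its Jordan form J, which has the same characteristic polynomial as A) gives
  χ_A(x) = x^4 + 15*x^3 + 75*x^2 + 125*x
which factors as x*(x + 5)^3. The eigenvalues (with algebraic multiplicities) are λ = -5 with multiplicity 3, λ = 0 with multiplicity 1.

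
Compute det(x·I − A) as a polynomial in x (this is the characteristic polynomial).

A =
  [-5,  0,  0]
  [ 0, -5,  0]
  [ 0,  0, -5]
x^3 + 15*x^2 + 75*x + 125

Expanding det(x·I − A) (e.g. by cofactor expansion or by noting that A is similar to its Jordan form J, which has the same characteristic polynomial as A) gives
  χ_A(x) = x^3 + 15*x^2 + 75*x + 125
which factors as (x + 5)^3. The eigenvalues (with algebraic multiplicities) are λ = -5 with multiplicity 3.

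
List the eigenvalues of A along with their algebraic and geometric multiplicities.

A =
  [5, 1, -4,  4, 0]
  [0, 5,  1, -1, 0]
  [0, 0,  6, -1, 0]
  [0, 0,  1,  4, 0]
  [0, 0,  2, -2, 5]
λ = 5: alg = 5, geom = 3

Step 1 — factor the characteristic polynomial to read off the algebraic multiplicities:
  χ_A(x) = (x - 5)^5

Step 2 — compute geometric multiplicities via the rank-nullity identity g(λ) = n − rank(A − λI):
  rank(A − (5)·I) = 2, so dim ker(A − (5)·I) = n − 2 = 3

Summary:
  λ = 5: algebraic multiplicity = 5, geometric multiplicity = 3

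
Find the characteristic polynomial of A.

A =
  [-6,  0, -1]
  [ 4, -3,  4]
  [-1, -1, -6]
x^3 + 15*x^2 + 75*x + 125

Expanding det(x·I − A) (e.g. by cofactor expansion or by noting that A is similar to its Jordan form J, which has the same characteristic polynomial as A) gives
  χ_A(x) = x^3 + 15*x^2 + 75*x + 125
which factors as (x + 5)^3. The eigenvalues (with algebraic multiplicities) are λ = -5 with multiplicity 3.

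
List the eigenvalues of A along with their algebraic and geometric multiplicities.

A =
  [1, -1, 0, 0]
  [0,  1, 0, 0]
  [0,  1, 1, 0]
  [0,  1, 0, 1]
λ = 1: alg = 4, geom = 3

Step 1 — factor the characteristic polynomial to read off the algebraic multiplicities:
  χ_A(x) = (x - 1)^4

Step 2 — compute geometric multiplicities via the rank-nullity identity g(λ) = n − rank(A − λI):
  rank(A − (1)·I) = 1, so dim ker(A − (1)·I) = n − 1 = 3

Summary:
  λ = 1: algebraic multiplicity = 4, geometric multiplicity = 3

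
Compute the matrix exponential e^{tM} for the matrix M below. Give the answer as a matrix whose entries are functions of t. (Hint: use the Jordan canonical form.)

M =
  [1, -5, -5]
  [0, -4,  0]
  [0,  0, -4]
e^{tM} =
  [exp(t), -exp(t) + exp(-4*t), -exp(t) + exp(-4*t)]
  [0, exp(-4*t), 0]
  [0, 0, exp(-4*t)]

Strategy: write M = P · J · P⁻¹ where J is a Jordan canonical form, so e^{tM} = P · e^{tJ} · P⁻¹, and e^{tJ} can be computed block-by-block.

M has Jordan form
J =
  [-4,  0, 0]
  [ 0, -4, 0]
  [ 0,  0, 1]
(up to reordering of blocks).

Per-block formulas:
  For a 1×1 block at λ = -4: exp(t · [-4]) = [e^(-4t)].
  For a 1×1 block at λ = 1: exp(t · [1]) = [e^(1t)].

After assembling e^{tJ} and conjugating by P, we get:

e^{tM} =
  [exp(t), -exp(t) + exp(-4*t), -exp(t) + exp(-4*t)]
  [0, exp(-4*t), 0]
  [0, 0, exp(-4*t)]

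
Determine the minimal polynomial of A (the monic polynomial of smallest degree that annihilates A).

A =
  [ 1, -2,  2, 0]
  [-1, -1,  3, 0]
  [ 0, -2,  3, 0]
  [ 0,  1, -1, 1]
x^3 - 3*x^2 + 3*x - 1

The characteristic polynomial is χ_A(x) = (x - 1)^4, so the eigenvalues are known. The minimal polynomial is
  m_A(x) = Π_λ (x − λ)^{k_λ}
where k_λ is the size of the *largest* Jordan block for λ (equivalently, the smallest k with (A − λI)^k v = 0 for every generalised eigenvector v of λ).

  λ = 1: largest Jordan block has size 3, contributing (x − 1)^3

So m_A(x) = (x - 1)^3 = x^3 - 3*x^2 + 3*x - 1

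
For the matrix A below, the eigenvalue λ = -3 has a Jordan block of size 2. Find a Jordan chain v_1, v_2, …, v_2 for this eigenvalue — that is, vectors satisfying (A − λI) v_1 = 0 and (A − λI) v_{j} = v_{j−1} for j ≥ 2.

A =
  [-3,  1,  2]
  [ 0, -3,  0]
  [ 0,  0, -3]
A Jordan chain for λ = -3 of length 2:
v_1 = (1, 0, 0)ᵀ
v_2 = (0, 1, 0)ᵀ

Let N = A − (-3)·I. We want v_2 with N^2 v_2 = 0 but N^1 v_2 ≠ 0; then v_{j-1} := N · v_j for j = 2, …, 2.

Pick v_2 = (0, 1, 0)ᵀ.
Then v_1 = N · v_2 = (1, 0, 0)ᵀ.

Sanity check: (A − (-3)·I) v_1 = (0, 0, 0)ᵀ = 0. ✓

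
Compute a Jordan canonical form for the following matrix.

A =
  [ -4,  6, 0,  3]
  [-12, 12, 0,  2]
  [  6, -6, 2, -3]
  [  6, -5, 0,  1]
J_2(2) ⊕ J_1(2) ⊕ J_1(5)

The characteristic polynomial is
  det(x·I − A) = x^4 - 11*x^3 + 42*x^2 - 68*x + 40 = (x - 5)*(x - 2)^3

Eigenvalues and multiplicities (the geometric multiplicity of λ is n − rank(A − λI), which equals the number of Jordan blocks for λ):
  λ = 2: algebraic multiplicity = 3, geometric multiplicity = 2
  λ = 5: algebraic multiplicity = 1, geometric multiplicity = 1

Determining the block sizes for each eigenvalue:
  λ = 2: 2 blocks summing to 3 forces exactly one block of size 2 and the rest size 1 → block sizes [2, 1]
  λ = 5: one block (gm = 1), so the single block has size am = 1 → block sizes [1]

Assembling the blocks gives a Jordan form
J =
  [2, 1, 0, 0]
  [0, 2, 0, 0]
  [0, 0, 2, 0]
  [0, 0, 0, 5]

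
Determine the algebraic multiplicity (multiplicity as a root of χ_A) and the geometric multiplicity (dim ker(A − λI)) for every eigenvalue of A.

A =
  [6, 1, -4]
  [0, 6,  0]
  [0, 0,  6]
λ = 6: alg = 3, geom = 2

Step 1 — factor the characteristic polynomial to read off the algebraic multiplicities:
  χ_A(x) = (x - 6)^3

Step 2 — compute geometric multiplicities via the rank-nullity identity g(λ) = n − rank(A − λI):
  rank(A − (6)·I) = 1, so dim ker(A − (6)·I) = n − 1 = 2

Summary:
  λ = 6: algebraic multiplicity = 3, geometric multiplicity = 2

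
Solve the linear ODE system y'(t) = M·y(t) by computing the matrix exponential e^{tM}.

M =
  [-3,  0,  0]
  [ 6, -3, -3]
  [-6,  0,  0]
e^{tM} =
  [exp(-3*t), 0, 0]
  [2 - 2*exp(-3*t), exp(-3*t), -1 + exp(-3*t)]
  [-2 + 2*exp(-3*t), 0, 1]

Strategy: write M = P · J · P⁻¹ where J is a Jordan canonical form, so e^{tM} = P · e^{tJ} · P⁻¹, and e^{tJ} can be computed block-by-block.

M has Jordan form
J =
  [-3,  0, 0]
  [ 0, -3, 0]
  [ 0,  0, 0]
(up to reordering of blocks).

Per-block formulas:
  For a 1×1 block at λ = -3: exp(t · [-3]) = [e^(-3t)].
  For a 1×1 block at λ = 0: exp(t · [0]) = [e^(0t)].

After assembling e^{tJ} and conjugating by P, we get:

e^{tM} =
  [exp(-3*t), 0, 0]
  [2 - 2*exp(-3*t), exp(-3*t), -1 + exp(-3*t)]
  [-2 + 2*exp(-3*t), 0, 1]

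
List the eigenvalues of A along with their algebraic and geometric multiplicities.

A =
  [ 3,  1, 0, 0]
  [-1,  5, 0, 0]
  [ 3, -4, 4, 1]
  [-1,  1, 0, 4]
λ = 4: alg = 4, geom = 2

Step 1 — factor the characteristic polynomial to read off the algebraic multiplicities:
  χ_A(x) = (x - 4)^4

Step 2 — compute geometric multiplicities via the rank-nullity identity g(λ) = n − rank(A − λI):
  rank(A − (4)·I) = 2, so dim ker(A − (4)·I) = n − 2 = 2

Summary:
  λ = 4: algebraic multiplicity = 4, geometric multiplicity = 2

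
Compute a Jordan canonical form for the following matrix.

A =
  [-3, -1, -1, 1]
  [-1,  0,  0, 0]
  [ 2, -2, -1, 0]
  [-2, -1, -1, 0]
J_3(-1) ⊕ J_1(-1)

The characteristic polynomial is
  det(x·I − A) = x^4 + 4*x^3 + 6*x^2 + 4*x + 1 = (x + 1)^4

Eigenvalues and multiplicities (the geometric multiplicity of λ is n − rank(A − λI), which equals the number of Jordan blocks for λ):
  λ = -1: algebraic multiplicity = 4, geometric multiplicity = 2

Determining the block sizes for each eigenvalue:
  λ = -1: with am = 4 and gm = 2, the partition is not yet determined (e.g. several partitions of 4 into 2 parts exist). Let N = A − (-1)·I. Computing rank(N^1) = 2, rank(N^2) = 1, rank(N^3) = 0; the number of blocks of size ≥ j is rank(N^{j−1}) − rank(N^j), giving [2, 1, 1]. So we have 1 block(s) of size 3, 1 block(s) of size 1 → block sizes [3, 1]

Assembling the blocks gives a Jordan form
J =
  [-1,  1,  0,  0]
  [ 0, -1,  1,  0]
  [ 0,  0, -1,  0]
  [ 0,  0,  0, -1]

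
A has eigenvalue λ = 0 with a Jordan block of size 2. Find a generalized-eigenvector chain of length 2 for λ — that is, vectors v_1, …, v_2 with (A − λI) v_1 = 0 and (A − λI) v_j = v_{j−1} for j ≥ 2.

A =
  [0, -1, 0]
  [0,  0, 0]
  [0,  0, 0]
A Jordan chain for λ = 0 of length 2:
v_1 = (-1, 0, 0)ᵀ
v_2 = (0, 1, 0)ᵀ

Let N = A − (0)·I. We want v_2 with N^2 v_2 = 0 but N^1 v_2 ≠ 0; then v_{j-1} := N · v_j for j = 2, …, 2.

Pick v_2 = (0, 1, 0)ᵀ.
Then v_1 = N · v_2 = (-1, 0, 0)ᵀ.

Sanity check: (A − (0)·I) v_1 = (0, 0, 0)ᵀ = 0. ✓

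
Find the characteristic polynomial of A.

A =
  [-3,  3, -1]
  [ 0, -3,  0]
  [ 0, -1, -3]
x^3 + 9*x^2 + 27*x + 27

Expanding det(x·I − A) (e.g. by cofactor expansion or by noting that A is similar to its Jordan form J, which has the same characteristic polynomial as A) gives
  χ_A(x) = x^3 + 9*x^2 + 27*x + 27
which factors as (x + 3)^3. The eigenvalues (with algebraic multiplicities) are λ = -3 with multiplicity 3.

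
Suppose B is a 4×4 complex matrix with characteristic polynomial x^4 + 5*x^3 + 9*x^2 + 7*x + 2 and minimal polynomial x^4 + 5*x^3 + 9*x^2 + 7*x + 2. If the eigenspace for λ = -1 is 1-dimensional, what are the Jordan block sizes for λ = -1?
Block sizes for λ = -1: [3]

Step 1 — from the characteristic polynomial, algebraic multiplicity of λ = -1 is 3. From dim ker(B − (-1)·I) = 1, there are exactly 1 Jordan blocks for λ = -1.
Step 2 — from the minimal polynomial, the factor (x + 1)^3 tells us the largest block for λ = -1 has size 3.
Step 3 — with total size 3, 1 blocks, and largest block 3, the block sizes (in nonincreasing order) are [3].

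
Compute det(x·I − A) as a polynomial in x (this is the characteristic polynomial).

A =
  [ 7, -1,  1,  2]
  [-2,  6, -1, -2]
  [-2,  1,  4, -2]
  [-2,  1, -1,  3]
x^4 - 20*x^3 + 150*x^2 - 500*x + 625

Expanding det(x·I − A) (e.g. by cofactor expansion or by noting that A is similar to its Jordan form J, which has the same characteristic polynomial as A) gives
  χ_A(x) = x^4 - 20*x^3 + 150*x^2 - 500*x + 625
which factors as (x - 5)^4. The eigenvalues (with algebraic multiplicities) are λ = 5 with multiplicity 4.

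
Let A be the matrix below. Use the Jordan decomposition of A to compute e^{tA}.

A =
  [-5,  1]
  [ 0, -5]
e^{tA} =
  [exp(-5*t), t*exp(-5*t)]
  [0, exp(-5*t)]

Strategy: write A = P · J · P⁻¹ where J is a Jordan canonical form, so e^{tA} = P · e^{tJ} · P⁻¹, and e^{tJ} can be computed block-by-block.

A has Jordan form
J =
  [-5,  1]
  [ 0, -5]
(up to reordering of blocks).

Per-block formulas:
  For a 2×2 Jordan block J_2(-5): exp(t · J_2(-5)) = e^(-5t)·(I + t·N), where N is the 2×2 nilpotent shift.

After assembling e^{tJ} and conjugating by P, we get:

e^{tA} =
  [exp(-5*t), t*exp(-5*t)]
  [0, exp(-5*t)]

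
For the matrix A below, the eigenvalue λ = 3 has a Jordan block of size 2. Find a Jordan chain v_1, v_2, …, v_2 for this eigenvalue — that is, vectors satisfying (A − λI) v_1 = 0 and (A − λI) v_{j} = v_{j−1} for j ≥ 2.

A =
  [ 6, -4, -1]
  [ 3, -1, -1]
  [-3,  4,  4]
A Jordan chain for λ = 3 of length 2:
v_1 = (3, 3, -3)ᵀ
v_2 = (1, 0, 0)ᵀ

Let N = A − (3)·I. We want v_2 with N^2 v_2 = 0 but N^1 v_2 ≠ 0; then v_{j-1} := N · v_j for j = 2, …, 2.

Pick v_2 = (1, 0, 0)ᵀ.
Then v_1 = N · v_2 = (3, 3, -3)ᵀ.

Sanity check: (A − (3)·I) v_1 = (0, 0, 0)ᵀ = 0. ✓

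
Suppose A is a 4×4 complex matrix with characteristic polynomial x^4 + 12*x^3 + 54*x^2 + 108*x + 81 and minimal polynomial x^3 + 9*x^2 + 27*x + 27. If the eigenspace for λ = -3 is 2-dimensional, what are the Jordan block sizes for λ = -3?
Block sizes for λ = -3: [3, 1]

Step 1 — from the characteristic polynomial, algebraic multiplicity of λ = -3 is 4. From dim ker(A − (-3)·I) = 2, there are exactly 2 Jordan blocks for λ = -3.
Step 2 — from the minimal polynomial, the factor (x + 3)^3 tells us the largest block for λ = -3 has size 3.
Step 3 — with total size 4, 2 blocks, and largest block 3, the block sizes (in nonincreasing order) are [3, 1].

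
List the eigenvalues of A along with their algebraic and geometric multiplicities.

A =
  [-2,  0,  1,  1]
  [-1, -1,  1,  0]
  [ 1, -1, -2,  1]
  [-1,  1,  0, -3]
λ = -2: alg = 4, geom = 2

Step 1 — factor the characteristic polynomial to read off the algebraic multiplicities:
  χ_A(x) = (x + 2)^4

Step 2 — compute geometric multiplicities via the rank-nullity identity g(λ) = n − rank(A − λI):
  rank(A − (-2)·I) = 2, so dim ker(A − (-2)·I) = n − 2 = 2

Summary:
  λ = -2: algebraic multiplicity = 4, geometric multiplicity = 2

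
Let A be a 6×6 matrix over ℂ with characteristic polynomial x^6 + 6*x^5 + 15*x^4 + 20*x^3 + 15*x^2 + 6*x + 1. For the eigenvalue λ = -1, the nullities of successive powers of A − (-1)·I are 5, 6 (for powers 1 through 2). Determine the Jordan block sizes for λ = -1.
Block sizes for λ = -1: [2, 1, 1, 1, 1]

From the dimensions of kernels of powers, the number of Jordan blocks of size at least j is d_j − d_{j−1} where d_j = dim ker(N^j) (with d_0 = 0). Computing the differences gives [5, 1].
The number of blocks of size exactly k is (#blocks of size ≥ k) − (#blocks of size ≥ k + 1), so the partition is: 4 block(s) of size 1, 1 block(s) of size 2.
In nonincreasing order the block sizes are [2, 1, 1, 1, 1].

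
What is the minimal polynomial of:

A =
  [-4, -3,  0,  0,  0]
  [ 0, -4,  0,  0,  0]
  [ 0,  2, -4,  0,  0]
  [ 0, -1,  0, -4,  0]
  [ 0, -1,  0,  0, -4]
x^2 + 8*x + 16

The characteristic polynomial is χ_A(x) = (x + 4)^5, so the eigenvalues are known. The minimal polynomial is
  m_A(x) = Π_λ (x − λ)^{k_λ}
where k_λ is the size of the *largest* Jordan block for λ (equivalently, the smallest k with (A − λI)^k v = 0 for every generalised eigenvector v of λ).

  λ = -4: largest Jordan block has size 2, contributing (x + 4)^2

So m_A(x) = (x + 4)^2 = x^2 + 8*x + 16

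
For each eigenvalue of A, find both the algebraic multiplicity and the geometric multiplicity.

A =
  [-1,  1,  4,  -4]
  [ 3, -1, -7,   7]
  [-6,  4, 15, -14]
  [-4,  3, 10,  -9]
λ = 1: alg = 4, geom = 2

Step 1 — factor the characteristic polynomial to read off the algebraic multiplicities:
  χ_A(x) = (x - 1)^4

Step 2 — compute geometric multiplicities via the rank-nullity identity g(λ) = n − rank(A − λI):
  rank(A − (1)·I) = 2, so dim ker(A − (1)·I) = n − 2 = 2

Summary:
  λ = 1: algebraic multiplicity = 4, geometric multiplicity = 2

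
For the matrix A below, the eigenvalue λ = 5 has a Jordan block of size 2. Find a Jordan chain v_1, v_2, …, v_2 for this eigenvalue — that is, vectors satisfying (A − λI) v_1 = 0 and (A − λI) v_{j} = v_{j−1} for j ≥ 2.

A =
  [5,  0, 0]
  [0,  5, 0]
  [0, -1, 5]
A Jordan chain for λ = 5 of length 2:
v_1 = (0, 0, -1)ᵀ
v_2 = (0, 1, 0)ᵀ

Let N = A − (5)·I. We want v_2 with N^2 v_2 = 0 but N^1 v_2 ≠ 0; then v_{j-1} := N · v_j for j = 2, …, 2.

Pick v_2 = (0, 1, 0)ᵀ.
Then v_1 = N · v_2 = (0, 0, -1)ᵀ.

Sanity check: (A − (5)·I) v_1 = (0, 0, 0)ᵀ = 0. ✓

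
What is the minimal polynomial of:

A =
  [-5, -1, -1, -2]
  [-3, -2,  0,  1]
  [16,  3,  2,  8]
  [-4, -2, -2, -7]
x^3 + 9*x^2 + 27*x + 27

The characteristic polynomial is χ_A(x) = (x + 3)^4, so the eigenvalues are known. The minimal polynomial is
  m_A(x) = Π_λ (x − λ)^{k_λ}
where k_λ is the size of the *largest* Jordan block for λ (equivalently, the smallest k with (A − λI)^k v = 0 for every generalised eigenvector v of λ).

  λ = -3: largest Jordan block has size 3, contributing (x + 3)^3

So m_A(x) = (x + 3)^3 = x^3 + 9*x^2 + 27*x + 27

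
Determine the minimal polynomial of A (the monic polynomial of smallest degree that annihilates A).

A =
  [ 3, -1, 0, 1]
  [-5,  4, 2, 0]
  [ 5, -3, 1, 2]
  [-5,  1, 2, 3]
x^3 - 8*x^2 + 21*x - 18

The characteristic polynomial is χ_A(x) = (x - 3)^3*(x - 2), so the eigenvalues are known. The minimal polynomial is
  m_A(x) = Π_λ (x − λ)^{k_λ}
where k_λ is the size of the *largest* Jordan block for λ (equivalently, the smallest k with (A − λI)^k v = 0 for every generalised eigenvector v of λ).

  λ = 2: largest Jordan block has size 1, contributing (x − 2)
  λ = 3: largest Jordan block has size 2, contributing (x − 3)^2

So m_A(x) = (x - 3)^2*(x - 2) = x^3 - 8*x^2 + 21*x - 18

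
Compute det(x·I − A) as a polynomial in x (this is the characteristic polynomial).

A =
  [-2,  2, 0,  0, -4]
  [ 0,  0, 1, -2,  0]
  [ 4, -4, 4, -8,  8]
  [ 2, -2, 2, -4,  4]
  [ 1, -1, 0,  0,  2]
x^5

Expanding det(x·I − A) (e.g. by cofactor expansion or by noting that A is similar to its Jordan form J, which has the same characteristic polynomial as A) gives
  χ_A(x) = x^5
which factors as x^5. The eigenvalues (with algebraic multiplicities) are λ = 0 with multiplicity 5.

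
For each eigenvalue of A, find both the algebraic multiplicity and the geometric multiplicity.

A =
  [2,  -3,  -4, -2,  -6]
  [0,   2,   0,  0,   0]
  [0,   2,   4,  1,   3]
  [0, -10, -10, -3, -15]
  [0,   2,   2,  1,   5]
λ = 2: alg = 5, geom = 3

Step 1 — factor the characteristic polynomial to read off the algebraic multiplicities:
  χ_A(x) = (x - 2)^5

Step 2 — compute geometric multiplicities via the rank-nullity identity g(λ) = n − rank(A − λI):
  rank(A − (2)·I) = 2, so dim ker(A − (2)·I) = n − 2 = 3

Summary:
  λ = 2: algebraic multiplicity = 5, geometric multiplicity = 3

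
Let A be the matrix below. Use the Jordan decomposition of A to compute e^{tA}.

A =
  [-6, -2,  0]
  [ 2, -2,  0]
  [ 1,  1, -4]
e^{tA} =
  [-2*t*exp(-4*t) + exp(-4*t), -2*t*exp(-4*t), 0]
  [2*t*exp(-4*t), 2*t*exp(-4*t) + exp(-4*t), 0]
  [t*exp(-4*t), t*exp(-4*t), exp(-4*t)]

Strategy: write A = P · J · P⁻¹ where J is a Jordan canonical form, so e^{tA} = P · e^{tJ} · P⁻¹, and e^{tJ} can be computed block-by-block.

A has Jordan form
J =
  [-4,  1,  0]
  [ 0, -4,  0]
  [ 0,  0, -4]
(up to reordering of blocks).

Per-block formulas:
  For a 2×2 Jordan block J_2(-4): exp(t · J_2(-4)) = e^(-4t)·(I + t·N), where N is the 2×2 nilpotent shift.
  For a 1×1 block at λ = -4: exp(t · [-4]) = [e^(-4t)].

After assembling e^{tJ} and conjugating by P, we get:

e^{tA} =
  [-2*t*exp(-4*t) + exp(-4*t), -2*t*exp(-4*t), 0]
  [2*t*exp(-4*t), 2*t*exp(-4*t) + exp(-4*t), 0]
  [t*exp(-4*t), t*exp(-4*t), exp(-4*t)]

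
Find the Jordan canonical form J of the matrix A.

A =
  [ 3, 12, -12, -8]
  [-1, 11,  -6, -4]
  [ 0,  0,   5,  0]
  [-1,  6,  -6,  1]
J_2(5) ⊕ J_1(5) ⊕ J_1(5)

The characteristic polynomial is
  det(x·I − A) = x^4 - 20*x^3 + 150*x^2 - 500*x + 625 = (x - 5)^4

Eigenvalues and multiplicities (the geometric multiplicity of λ is n − rank(A − λI), which equals the number of Jordan blocks for λ):
  λ = 5: algebraic multiplicity = 4, geometric multiplicity = 3

Determining the block sizes for each eigenvalue:
  λ = 5: 3 blocks summing to 4 forces exactly one block of size 2 and the rest size 1 → block sizes [2, 1, 1]

Assembling the blocks gives a Jordan form
J =
  [5, 1, 0, 0]
  [0, 5, 0, 0]
  [0, 0, 5, 0]
  [0, 0, 0, 5]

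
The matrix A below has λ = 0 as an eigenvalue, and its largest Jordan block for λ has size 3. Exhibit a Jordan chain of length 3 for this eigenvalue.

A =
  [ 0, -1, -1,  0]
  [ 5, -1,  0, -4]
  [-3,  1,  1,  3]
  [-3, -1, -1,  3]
A Jordan chain for λ = 0 of length 3:
v_1 = (-1, -1, 1, -1)ᵀ
v_2 = (-1, 0, 1, -1)ᵀ
v_3 = (0, 0, 1, 0)ᵀ

Let N = A − (0)·I. We want v_3 with N^3 v_3 = 0 but N^2 v_3 ≠ 0; then v_{j-1} := N · v_j for j = 3, …, 2.

Pick v_3 = (0, 0, 1, 0)ᵀ.
Then v_2 = N · v_3 = (-1, 0, 1, -1)ᵀ.
Then v_1 = N · v_2 = (-1, -1, 1, -1)ᵀ.

Sanity check: (A − (0)·I) v_1 = (0, 0, 0, 0)ᵀ = 0. ✓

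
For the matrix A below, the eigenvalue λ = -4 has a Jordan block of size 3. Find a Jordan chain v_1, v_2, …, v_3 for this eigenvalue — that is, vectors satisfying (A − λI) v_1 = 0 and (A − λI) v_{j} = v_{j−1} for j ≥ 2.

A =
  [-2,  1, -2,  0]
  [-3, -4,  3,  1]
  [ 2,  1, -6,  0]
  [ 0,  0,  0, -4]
A Jordan chain for λ = -4 of length 3:
v_1 = (-3, 0, -3, 0)ᵀ
v_2 = (2, -3, 2, 0)ᵀ
v_3 = (1, 0, 0, 0)ᵀ

Let N = A − (-4)·I. We want v_3 with N^3 v_3 = 0 but N^2 v_3 ≠ 0; then v_{j-1} := N · v_j for j = 3, …, 2.

Pick v_3 = (1, 0, 0, 0)ᵀ.
Then v_2 = N · v_3 = (2, -3, 2, 0)ᵀ.
Then v_1 = N · v_2 = (-3, 0, -3, 0)ᵀ.

Sanity check: (A − (-4)·I) v_1 = (0, 0, 0, 0)ᵀ = 0. ✓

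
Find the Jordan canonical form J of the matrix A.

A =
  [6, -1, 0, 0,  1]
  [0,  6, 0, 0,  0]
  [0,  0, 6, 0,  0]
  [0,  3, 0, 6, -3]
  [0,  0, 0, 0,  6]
J_2(6) ⊕ J_1(6) ⊕ J_1(6) ⊕ J_1(6)

The characteristic polynomial is
  det(x·I − A) = x^5 - 30*x^4 + 360*x^3 - 2160*x^2 + 6480*x - 7776 = (x - 6)^5

Eigenvalues and multiplicities (the geometric multiplicity of λ is n − rank(A − λI), which equals the number of Jordan blocks for λ):
  λ = 6: algebraic multiplicity = 5, geometric multiplicity = 4

Determining the block sizes for each eigenvalue:
  λ = 6: 4 blocks summing to 5 forces exactly one block of size 2 and the rest size 1 → block sizes [2, 1, 1, 1]

Assembling the blocks gives a Jordan form
J =
  [6, 1, 0, 0, 0]
  [0, 6, 0, 0, 0]
  [0, 0, 6, 0, 0]
  [0, 0, 0, 6, 0]
  [0, 0, 0, 0, 6]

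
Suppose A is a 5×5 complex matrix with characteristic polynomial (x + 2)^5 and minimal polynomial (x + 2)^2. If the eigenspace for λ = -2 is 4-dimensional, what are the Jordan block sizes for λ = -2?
Block sizes for λ = -2: [2, 1, 1, 1]

Step 1 — from the characteristic polynomial, algebraic multiplicity of λ = -2 is 5. From dim ker(A − (-2)·I) = 4, there are exactly 4 Jordan blocks for λ = -2.
Step 2 — from the minimal polynomial, the factor (x + 2)^2 tells us the largest block for λ = -2 has size 2.
Step 3 — with total size 5, 4 blocks, and largest block 2, the block sizes (in nonincreasing order) are [2, 1, 1, 1].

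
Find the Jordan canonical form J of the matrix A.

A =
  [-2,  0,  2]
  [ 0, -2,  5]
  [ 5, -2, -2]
J_3(-2)

The characteristic polynomial is
  det(x·I − A) = x^3 + 6*x^2 + 12*x + 8 = (x + 2)^3

Eigenvalues and multiplicities (the geometric multiplicity of λ is n − rank(A − λI), which equals the number of Jordan blocks for λ):
  λ = -2: algebraic multiplicity = 3, geometric multiplicity = 1

Determining the block sizes for each eigenvalue:
  λ = -2: one block (gm = 1), so the single block has size am = 3 → block sizes [3]

Assembling the blocks gives a Jordan form
J =
  [-2,  1,  0]
  [ 0, -2,  1]
  [ 0,  0, -2]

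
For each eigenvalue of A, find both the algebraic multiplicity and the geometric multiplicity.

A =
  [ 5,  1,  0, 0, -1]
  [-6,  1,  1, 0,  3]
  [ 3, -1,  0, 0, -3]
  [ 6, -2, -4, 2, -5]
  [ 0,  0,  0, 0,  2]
λ = 2: alg = 5, geom = 2

Step 1 — factor the characteristic polynomial to read off the algebraic multiplicities:
  χ_A(x) = (x - 2)^5

Step 2 — compute geometric multiplicities via the rank-nullity identity g(λ) = n − rank(A − λI):
  rank(A − (2)·I) = 3, so dim ker(A − (2)·I) = n − 3 = 2

Summary:
  λ = 2: algebraic multiplicity = 5, geometric multiplicity = 2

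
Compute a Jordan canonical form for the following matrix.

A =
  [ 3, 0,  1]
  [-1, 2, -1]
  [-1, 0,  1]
J_2(2) ⊕ J_1(2)

The characteristic polynomial is
  det(x·I − A) = x^3 - 6*x^2 + 12*x - 8 = (x - 2)^3

Eigenvalues and multiplicities (the geometric multiplicity of λ is n − rank(A − λI), which equals the number of Jordan blocks for λ):
  λ = 2: algebraic multiplicity = 3, geometric multiplicity = 2

Determining the block sizes for each eigenvalue:
  λ = 2: 2 blocks summing to 3 forces exactly one block of size 2 and the rest size 1 → block sizes [2, 1]

Assembling the blocks gives a Jordan form
J =
  [2, 1, 0]
  [0, 2, 0]
  [0, 0, 2]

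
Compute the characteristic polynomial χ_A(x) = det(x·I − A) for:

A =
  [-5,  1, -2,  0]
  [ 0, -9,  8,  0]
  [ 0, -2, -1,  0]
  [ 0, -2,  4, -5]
x^4 + 20*x^3 + 150*x^2 + 500*x + 625

Expanding det(x·I − A) (e.g. by cofactor expansion or by noting that A is similar to its Jordan form J, which has the same characteristic polynomial as A) gives
  χ_A(x) = x^4 + 20*x^3 + 150*x^2 + 500*x + 625
which factors as (x + 5)^4. The eigenvalues (with algebraic multiplicities) are λ = -5 with multiplicity 4.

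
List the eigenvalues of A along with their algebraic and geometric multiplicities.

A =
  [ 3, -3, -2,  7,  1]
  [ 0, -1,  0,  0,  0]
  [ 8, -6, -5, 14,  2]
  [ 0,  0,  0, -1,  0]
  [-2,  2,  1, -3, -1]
λ = -1: alg = 5, geom = 3

Step 1 — factor the characteristic polynomial to read off the algebraic multiplicities:
  χ_A(x) = (x + 1)^5

Step 2 — compute geometric multiplicities via the rank-nullity identity g(λ) = n − rank(A − λI):
  rank(A − (-1)·I) = 2, so dim ker(A − (-1)·I) = n − 2 = 3

Summary:
  λ = -1: algebraic multiplicity = 5, geometric multiplicity = 3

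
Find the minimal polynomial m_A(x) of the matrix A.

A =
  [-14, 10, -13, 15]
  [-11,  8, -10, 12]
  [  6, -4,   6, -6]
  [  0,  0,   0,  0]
x^3

The characteristic polynomial is χ_A(x) = x^4, so the eigenvalues are known. The minimal polynomial is
  m_A(x) = Π_λ (x − λ)^{k_λ}
where k_λ is the size of the *largest* Jordan block for λ (equivalently, the smallest k with (A − λI)^k v = 0 for every generalised eigenvector v of λ).

  λ = 0: largest Jordan block has size 3, contributing (x − 0)^3

So m_A(x) = x^3 = x^3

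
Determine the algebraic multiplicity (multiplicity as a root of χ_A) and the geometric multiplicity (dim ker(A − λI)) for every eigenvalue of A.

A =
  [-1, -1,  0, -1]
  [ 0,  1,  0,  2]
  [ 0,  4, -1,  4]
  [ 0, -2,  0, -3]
λ = -1: alg = 4, geom = 3

Step 1 — factor the characteristic polynomial to read off the algebraic multiplicities:
  χ_A(x) = (x + 1)^4

Step 2 — compute geometric multiplicities via the rank-nullity identity g(λ) = n − rank(A − λI):
  rank(A − (-1)·I) = 1, so dim ker(A − (-1)·I) = n − 1 = 3

Summary:
  λ = -1: algebraic multiplicity = 4, geometric multiplicity = 3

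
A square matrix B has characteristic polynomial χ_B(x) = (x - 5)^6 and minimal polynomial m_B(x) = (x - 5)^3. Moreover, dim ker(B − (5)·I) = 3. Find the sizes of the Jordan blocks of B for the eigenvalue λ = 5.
Block sizes for λ = 5: [3, 2, 1]

Step 1 — from the characteristic polynomial, algebraic multiplicity of λ = 5 is 6. From dim ker(B − (5)·I) = 3, there are exactly 3 Jordan blocks for λ = 5.
Step 2 — from the minimal polynomial, the factor (x − 5)^3 tells us the largest block for λ = 5 has size 3.
Step 3 — with total size 6, 3 blocks, and largest block 3, the block sizes (in nonincreasing order) are [3, 2, 1].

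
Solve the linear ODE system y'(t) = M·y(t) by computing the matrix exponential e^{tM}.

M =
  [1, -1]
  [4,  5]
e^{tM} =
  [-2*t*exp(3*t) + exp(3*t), -t*exp(3*t)]
  [4*t*exp(3*t), 2*t*exp(3*t) + exp(3*t)]

Strategy: write M = P · J · P⁻¹ where J is a Jordan canonical form, so e^{tM} = P · e^{tJ} · P⁻¹, and e^{tJ} can be computed block-by-block.

M has Jordan form
J =
  [3, 1]
  [0, 3]
(up to reordering of blocks).

Per-block formulas:
  For a 2×2 Jordan block J_2(3): exp(t · J_2(3)) = e^(3t)·(I + t·N), where N is the 2×2 nilpotent shift.

After assembling e^{tJ} and conjugating by P, we get:

e^{tM} =
  [-2*t*exp(3*t) + exp(3*t), -t*exp(3*t)]
  [4*t*exp(3*t), 2*t*exp(3*t) + exp(3*t)]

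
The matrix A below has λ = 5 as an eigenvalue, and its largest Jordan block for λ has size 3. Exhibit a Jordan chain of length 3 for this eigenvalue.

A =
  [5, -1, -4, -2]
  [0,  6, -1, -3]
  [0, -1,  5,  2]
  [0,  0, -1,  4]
A Jordan chain for λ = 5 of length 3:
v_1 = (3, 2, -1, 1)ᵀ
v_2 = (-1, 1, -1, 0)ᵀ
v_3 = (0, 1, 0, 0)ᵀ

Let N = A − (5)·I. We want v_3 with N^3 v_3 = 0 but N^2 v_3 ≠ 0; then v_{j-1} := N · v_j for j = 3, …, 2.

Pick v_3 = (0, 1, 0, 0)ᵀ.
Then v_2 = N · v_3 = (-1, 1, -1, 0)ᵀ.
Then v_1 = N · v_2 = (3, 2, -1, 1)ᵀ.

Sanity check: (A − (5)·I) v_1 = (0, 0, 0, 0)ᵀ = 0. ✓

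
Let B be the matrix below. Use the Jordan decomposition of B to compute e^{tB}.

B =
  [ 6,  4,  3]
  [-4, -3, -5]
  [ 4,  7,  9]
e^{tB} =
  [2*t*exp(4*t) + exp(4*t), t^2*exp(4*t)/2 + 4*t*exp(4*t), t^2*exp(4*t)/2 + 3*t*exp(4*t)]
  [-4*t*exp(4*t), -t^2*exp(4*t) - 7*t*exp(4*t) + exp(4*t), -t^2*exp(4*t) - 5*t*exp(4*t)]
  [4*t*exp(4*t), t^2*exp(4*t) + 7*t*exp(4*t), t^2*exp(4*t) + 5*t*exp(4*t) + exp(4*t)]

Strategy: write B = P · J · P⁻¹ where J is a Jordan canonical form, so e^{tB} = P · e^{tJ} · P⁻¹, and e^{tJ} can be computed block-by-block.

B has Jordan form
J =
  [4, 1, 0]
  [0, 4, 1]
  [0, 0, 4]
(up to reordering of blocks).

Per-block formulas:
  For a 3×3 Jordan block J_3(4): exp(t · J_3(4)) = e^(4t)·(I + t·N + (t^2/2)·N^2), where N is the 3×3 nilpotent shift.

After assembling e^{tJ} and conjugating by P, we get:

e^{tB} =
  [2*t*exp(4*t) + exp(4*t), t^2*exp(4*t)/2 + 4*t*exp(4*t), t^2*exp(4*t)/2 + 3*t*exp(4*t)]
  [-4*t*exp(4*t), -t^2*exp(4*t) - 7*t*exp(4*t) + exp(4*t), -t^2*exp(4*t) - 5*t*exp(4*t)]
  [4*t*exp(4*t), t^2*exp(4*t) + 7*t*exp(4*t), t^2*exp(4*t) + 5*t*exp(4*t) + exp(4*t)]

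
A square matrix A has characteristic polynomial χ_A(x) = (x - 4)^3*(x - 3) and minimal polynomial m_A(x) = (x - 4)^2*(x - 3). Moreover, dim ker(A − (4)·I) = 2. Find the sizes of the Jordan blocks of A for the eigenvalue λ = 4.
Block sizes for λ = 4: [2, 1]

Step 1 — from the characteristic polynomial, algebraic multiplicity of λ = 4 is 3. From dim ker(A − (4)·I) = 2, there are exactly 2 Jordan blocks for λ = 4.
Step 2 — from the minimal polynomial, the factor (x − 4)^2 tells us the largest block for λ = 4 has size 2.
Step 3 — with total size 3, 2 blocks, and largest block 2, the block sizes (in nonincreasing order) are [2, 1].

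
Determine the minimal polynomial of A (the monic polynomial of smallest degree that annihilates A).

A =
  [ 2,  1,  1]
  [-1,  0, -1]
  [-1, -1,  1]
x^3 - 3*x^2 + 3*x - 1

The characteristic polynomial is χ_A(x) = (x - 1)^3, so the eigenvalues are known. The minimal polynomial is
  m_A(x) = Π_λ (x − λ)^{k_λ}
where k_λ is the size of the *largest* Jordan block for λ (equivalently, the smallest k with (A − λI)^k v = 0 for every generalised eigenvector v of λ).

  λ = 1: largest Jordan block has size 3, contributing (x − 1)^3

So m_A(x) = (x - 1)^3 = x^3 - 3*x^2 + 3*x - 1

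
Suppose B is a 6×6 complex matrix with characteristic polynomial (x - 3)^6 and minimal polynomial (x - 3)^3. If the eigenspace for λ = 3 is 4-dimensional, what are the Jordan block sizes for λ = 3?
Block sizes for λ = 3: [3, 1, 1, 1]

Step 1 — from the characteristic polynomial, algebraic multiplicity of λ = 3 is 6. From dim ker(B − (3)·I) = 4, there are exactly 4 Jordan blocks for λ = 3.
Step 2 — from the minimal polynomial, the factor (x − 3)^3 tells us the largest block for λ = 3 has size 3.
Step 3 — with total size 6, 4 blocks, and largest block 3, the block sizes (in nonincreasing order) are [3, 1, 1, 1].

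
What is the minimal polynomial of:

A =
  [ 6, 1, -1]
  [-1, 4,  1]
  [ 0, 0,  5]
x^2 - 10*x + 25

The characteristic polynomial is χ_A(x) = (x - 5)^3, so the eigenvalues are known. The minimal polynomial is
  m_A(x) = Π_λ (x − λ)^{k_λ}
where k_λ is the size of the *largest* Jordan block for λ (equivalently, the smallest k with (A − λI)^k v = 0 for every generalised eigenvector v of λ).

  λ = 5: largest Jordan block has size 2, contributing (x − 5)^2

So m_A(x) = (x - 5)^2 = x^2 - 10*x + 25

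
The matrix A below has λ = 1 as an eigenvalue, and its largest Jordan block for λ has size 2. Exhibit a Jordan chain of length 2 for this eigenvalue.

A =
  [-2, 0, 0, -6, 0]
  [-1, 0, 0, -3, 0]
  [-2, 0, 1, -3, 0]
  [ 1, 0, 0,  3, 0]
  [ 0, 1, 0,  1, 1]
A Jordan chain for λ = 1 of length 2:
v_1 = (0, 0, -1, 0, 0)ᵀ
v_2 = (2, 1, 0, -1, 0)ᵀ

Let N = A − (1)·I. We want v_2 with N^2 v_2 = 0 but N^1 v_2 ≠ 0; then v_{j-1} := N · v_j for j = 2, …, 2.

Pick v_2 = (2, 1, 0, -1, 0)ᵀ.
Then v_1 = N · v_2 = (0, 0, -1, 0, 0)ᵀ.

Sanity check: (A − (1)·I) v_1 = (0, 0, 0, 0, 0)ᵀ = 0. ✓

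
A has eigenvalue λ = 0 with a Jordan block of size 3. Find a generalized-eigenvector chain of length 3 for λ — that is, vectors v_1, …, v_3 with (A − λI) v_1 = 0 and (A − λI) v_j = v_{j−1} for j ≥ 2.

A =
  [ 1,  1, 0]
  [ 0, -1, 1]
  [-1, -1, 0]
A Jordan chain for λ = 0 of length 3:
v_1 = (1, -1, -1)ᵀ
v_2 = (1, 0, -1)ᵀ
v_3 = (1, 0, 0)ᵀ

Let N = A − (0)·I. We want v_3 with N^3 v_3 = 0 but N^2 v_3 ≠ 0; then v_{j-1} := N · v_j for j = 3, …, 2.

Pick v_3 = (1, 0, 0)ᵀ.
Then v_2 = N · v_3 = (1, 0, -1)ᵀ.
Then v_1 = N · v_2 = (1, -1, -1)ᵀ.

Sanity check: (A − (0)·I) v_1 = (0, 0, 0)ᵀ = 0. ✓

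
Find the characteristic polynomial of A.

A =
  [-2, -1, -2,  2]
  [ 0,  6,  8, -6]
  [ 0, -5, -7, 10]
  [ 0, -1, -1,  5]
x^4 - 2*x^3 - 11*x^2 + 12*x + 36

Expanding det(x·I − A) (e.g. by cofactor expansion or by noting that A is similar to its Jordan form J, which has the same characteristic polynomial as A) gives
  χ_A(x) = x^4 - 2*x^3 - 11*x^2 + 12*x + 36
which factors as (x - 3)^2*(x + 2)^2. The eigenvalues (with algebraic multiplicities) are λ = -2 with multiplicity 2, λ = 3 with multiplicity 2.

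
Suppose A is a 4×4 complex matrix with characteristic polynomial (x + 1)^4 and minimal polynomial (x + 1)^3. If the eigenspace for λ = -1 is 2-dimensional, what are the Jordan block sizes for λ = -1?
Block sizes for λ = -1: [3, 1]

Step 1 — from the characteristic polynomial, algebraic multiplicity of λ = -1 is 4. From dim ker(A − (-1)·I) = 2, there are exactly 2 Jordan blocks for λ = -1.
Step 2 — from the minimal polynomial, the factor (x + 1)^3 tells us the largest block for λ = -1 has size 3.
Step 3 — with total size 4, 2 blocks, and largest block 3, the block sizes (in nonincreasing order) are [3, 1].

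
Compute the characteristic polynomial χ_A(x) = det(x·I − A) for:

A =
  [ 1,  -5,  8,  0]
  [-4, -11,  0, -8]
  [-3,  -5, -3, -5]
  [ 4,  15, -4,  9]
x^4 + 4*x^3 + 6*x^2 + 4*x + 1

Expanding det(x·I − A) (e.g. by cofactor expansion or by noting that A is similar to its Jordan form J, which has the same characteristic polynomial as A) gives
  χ_A(x) = x^4 + 4*x^3 + 6*x^2 + 4*x + 1
which factors as (x + 1)^4. The eigenvalues (with algebraic multiplicities) are λ = -1 with multiplicity 4.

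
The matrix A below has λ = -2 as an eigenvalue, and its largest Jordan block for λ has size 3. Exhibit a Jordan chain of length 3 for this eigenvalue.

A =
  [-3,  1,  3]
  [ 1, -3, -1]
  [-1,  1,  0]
A Jordan chain for λ = -2 of length 3:
v_1 = (-1, -1, 0)ᵀ
v_2 = (-1, 1, -1)ᵀ
v_3 = (1, 0, 0)ᵀ

Let N = A − (-2)·I. We want v_3 with N^3 v_3 = 0 but N^2 v_3 ≠ 0; then v_{j-1} := N · v_j for j = 3, …, 2.

Pick v_3 = (1, 0, 0)ᵀ.
Then v_2 = N · v_3 = (-1, 1, -1)ᵀ.
Then v_1 = N · v_2 = (-1, -1, 0)ᵀ.

Sanity check: (A − (-2)·I) v_1 = (0, 0, 0)ᵀ = 0. ✓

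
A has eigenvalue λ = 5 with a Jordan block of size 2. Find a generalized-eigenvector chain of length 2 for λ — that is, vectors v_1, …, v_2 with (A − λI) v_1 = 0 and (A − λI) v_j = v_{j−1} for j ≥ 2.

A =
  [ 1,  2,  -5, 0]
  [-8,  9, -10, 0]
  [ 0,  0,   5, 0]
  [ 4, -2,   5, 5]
A Jordan chain for λ = 5 of length 2:
v_1 = (-4, -8, 0, 4)ᵀ
v_2 = (1, 0, 0, 0)ᵀ

Let N = A − (5)·I. We want v_2 with N^2 v_2 = 0 but N^1 v_2 ≠ 0; then v_{j-1} := N · v_j for j = 2, …, 2.

Pick v_2 = (1, 0, 0, 0)ᵀ.
Then v_1 = N · v_2 = (-4, -8, 0, 4)ᵀ.

Sanity check: (A − (5)·I) v_1 = (0, 0, 0, 0)ᵀ = 0. ✓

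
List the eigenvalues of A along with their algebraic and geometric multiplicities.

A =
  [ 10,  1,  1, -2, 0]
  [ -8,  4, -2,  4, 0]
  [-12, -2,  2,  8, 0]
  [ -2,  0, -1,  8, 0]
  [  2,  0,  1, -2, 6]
λ = 6: alg = 5, geom = 3

Step 1 — factor the characteristic polynomial to read off the algebraic multiplicities:
  χ_A(x) = (x - 6)^5

Step 2 — compute geometric multiplicities via the rank-nullity identity g(λ) = n − rank(A − λI):
  rank(A − (6)·I) = 2, so dim ker(A − (6)·I) = n − 2 = 3

Summary:
  λ = 6: algebraic multiplicity = 5, geometric multiplicity = 3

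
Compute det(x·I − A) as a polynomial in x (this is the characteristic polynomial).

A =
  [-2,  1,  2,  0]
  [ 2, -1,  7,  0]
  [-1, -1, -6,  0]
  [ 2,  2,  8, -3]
x^4 + 12*x^3 + 54*x^2 + 108*x + 81

Expanding det(x·I − A) (e.g. by cofactor expansion or by noting that A is similar to its Jordan form J, which has the same characteristic polynomial as A) gives
  χ_A(x) = x^4 + 12*x^3 + 54*x^2 + 108*x + 81
which factors as (x + 3)^4. The eigenvalues (with algebraic multiplicities) are λ = -3 with multiplicity 4.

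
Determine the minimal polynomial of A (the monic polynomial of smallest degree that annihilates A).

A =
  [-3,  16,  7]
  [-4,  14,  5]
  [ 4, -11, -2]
x^3 - 9*x^2 + 27*x - 27

The characteristic polynomial is χ_A(x) = (x - 3)^3, so the eigenvalues are known. The minimal polynomial is
  m_A(x) = Π_λ (x − λ)^{k_λ}
where k_λ is the size of the *largest* Jordan block for λ (equivalently, the smallest k with (A − λI)^k v = 0 for every generalised eigenvector v of λ).

  λ = 3: largest Jordan block has size 3, contributing (x − 3)^3

So m_A(x) = (x - 3)^3 = x^3 - 9*x^2 + 27*x - 27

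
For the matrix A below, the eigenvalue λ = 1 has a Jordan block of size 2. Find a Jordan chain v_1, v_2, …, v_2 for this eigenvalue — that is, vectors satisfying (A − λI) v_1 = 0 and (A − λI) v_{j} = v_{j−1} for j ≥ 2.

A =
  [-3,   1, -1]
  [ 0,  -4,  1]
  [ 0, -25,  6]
A Jordan chain for λ = 1 of length 2:
v_1 = (-5, 5, 25)ᵀ
v_2 = (1, -1, 0)ᵀ

Let N = A − (1)·I. We want v_2 with N^2 v_2 = 0 but N^1 v_2 ≠ 0; then v_{j-1} := N · v_j for j = 2, …, 2.

Pick v_2 = (1, -1, 0)ᵀ.
Then v_1 = N · v_2 = (-5, 5, 25)ᵀ.

Sanity check: (A − (1)·I) v_1 = (0, 0, 0)ᵀ = 0. ✓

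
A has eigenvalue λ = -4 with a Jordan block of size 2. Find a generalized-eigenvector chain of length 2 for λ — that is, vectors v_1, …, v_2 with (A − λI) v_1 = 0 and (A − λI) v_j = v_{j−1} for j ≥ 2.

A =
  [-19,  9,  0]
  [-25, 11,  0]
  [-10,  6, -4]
A Jordan chain for λ = -4 of length 2:
v_1 = (-15, -25, -10)ᵀ
v_2 = (1, 0, 0)ᵀ

Let N = A − (-4)·I. We want v_2 with N^2 v_2 = 0 but N^1 v_2 ≠ 0; then v_{j-1} := N · v_j for j = 2, …, 2.

Pick v_2 = (1, 0, 0)ᵀ.
Then v_1 = N · v_2 = (-15, -25, -10)ᵀ.

Sanity check: (A − (-4)·I) v_1 = (0, 0, 0)ᵀ = 0. ✓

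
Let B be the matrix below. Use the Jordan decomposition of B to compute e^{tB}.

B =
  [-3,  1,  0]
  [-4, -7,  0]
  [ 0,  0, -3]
e^{tB} =
  [2*t*exp(-5*t) + exp(-5*t), t*exp(-5*t), 0]
  [-4*t*exp(-5*t), -2*t*exp(-5*t) + exp(-5*t), 0]
  [0, 0, exp(-3*t)]

Strategy: write B = P · J · P⁻¹ where J is a Jordan canonical form, so e^{tB} = P · e^{tJ} · P⁻¹, and e^{tJ} can be computed block-by-block.

B has Jordan form
J =
  [-5,  1,  0]
  [ 0, -5,  0]
  [ 0,  0, -3]
(up to reordering of blocks).

Per-block formulas:
  For a 2×2 Jordan block J_2(-5): exp(t · J_2(-5)) = e^(-5t)·(I + t·N), where N is the 2×2 nilpotent shift.
  For a 1×1 block at λ = -3: exp(t · [-3]) = [e^(-3t)].

After assembling e^{tJ} and conjugating by P, we get:

e^{tB} =
  [2*t*exp(-5*t) + exp(-5*t), t*exp(-5*t), 0]
  [-4*t*exp(-5*t), -2*t*exp(-5*t) + exp(-5*t), 0]
  [0, 0, exp(-3*t)]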